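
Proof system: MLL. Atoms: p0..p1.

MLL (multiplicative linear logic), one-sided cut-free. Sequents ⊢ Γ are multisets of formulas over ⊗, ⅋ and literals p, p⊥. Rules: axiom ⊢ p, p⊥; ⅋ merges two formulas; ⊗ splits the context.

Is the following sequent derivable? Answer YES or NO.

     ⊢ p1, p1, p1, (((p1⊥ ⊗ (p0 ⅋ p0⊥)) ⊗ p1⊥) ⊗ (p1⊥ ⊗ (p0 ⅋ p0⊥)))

Derivation trace:
[⊗]  ⊢ p1, p1, p1, (((p1⊥ ⊗ (p0 ⅋ p0⊥)) ⊗ p1⊥) ⊗ (p1⊥ ⊗ (p0 ⅋ p0⊥)))
  [⊗]  ⊢ p1, p1, ((p1⊥ ⊗ (p0 ⅋ p0⊥)) ⊗ p1⊥)
    [⊗]  ⊢ p1, (p1⊥ ⊗ (p0 ⅋ p0⊥))
      [Ax]  ⊢ p1, p1⊥
      [⅋]  ⊢ (p0 ⅋ p0⊥)
        [Ax]  ⊢ p0, p0⊥
    [Ax]  ⊢ p1, p1⊥
  [⊗]  ⊢ p1, (p1⊥ ⊗ (p0 ⅋ p0⊥))
    [Ax]  ⊢ p1, p1⊥
    [⅋]  ⊢ (p0 ⅋ p0⊥)
      [Ax]  ⊢ p0, p0⊥

Result: YES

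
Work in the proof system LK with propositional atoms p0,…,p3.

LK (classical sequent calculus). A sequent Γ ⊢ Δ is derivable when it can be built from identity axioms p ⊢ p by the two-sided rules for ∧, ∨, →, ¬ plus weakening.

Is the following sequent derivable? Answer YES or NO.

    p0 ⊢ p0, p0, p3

Derivation trace:
[WR] p0 ⊢ p0, p0, p3
  [WR] p0 ⊢ p0, p0
    [Ax] p0 ⊢ p0

Result: YES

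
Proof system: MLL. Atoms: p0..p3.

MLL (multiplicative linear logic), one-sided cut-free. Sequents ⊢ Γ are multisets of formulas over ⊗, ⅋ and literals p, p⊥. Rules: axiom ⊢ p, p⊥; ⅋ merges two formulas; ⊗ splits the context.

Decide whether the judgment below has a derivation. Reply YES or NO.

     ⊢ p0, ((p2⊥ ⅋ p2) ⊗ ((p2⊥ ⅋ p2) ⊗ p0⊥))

Derivation trace:
[⊗]  ⊢ p0, ((p2⊥ ⅋ p2) ⊗ ((p2⊥ ⅋ p2) ⊗ p0⊥))
  [⅋]  ⊢ (p2⊥ ⅋ p2)
    [Ax]  ⊢ p2, p2⊥
  [⊗]  ⊢ p0, ((p2⊥ ⅋ p2) ⊗ p0⊥)
    [⅋]  ⊢ (p2⊥ ⅋ p2)
      [Ax]  ⊢ p2, p2⊥
    [Ax]  ⊢ p0, p0⊥

Result: YES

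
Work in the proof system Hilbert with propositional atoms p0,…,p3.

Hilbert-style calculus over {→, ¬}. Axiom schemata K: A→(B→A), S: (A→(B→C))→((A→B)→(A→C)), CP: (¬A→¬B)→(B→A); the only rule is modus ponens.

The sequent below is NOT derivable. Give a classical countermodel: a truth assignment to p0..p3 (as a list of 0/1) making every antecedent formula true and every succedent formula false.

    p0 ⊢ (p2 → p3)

Enumerate valuations to refute Γ ⊢ Δ:
  v=0000: Γ:[p0=F] Δ:[(p2 → p3)=T] refutes=False
  v=0001: Γ:[p0=F] Δ:[(p2 → p3)=T] refutes=False
  v=0010: Γ:[p0=F] Δ:[(p2 → p3)=F] refutes=False
  v=0011: Γ:[p0=F] Δ:[(p2 → p3)=T] refutes=False
  v=0100: Γ:[p0=F] Δ:[(p2 → p3)=T] refutes=False
  v=0101: Γ:[p0=F] Δ:[(p2 → p3)=T] refutes=False
  v=0110: Γ:[p0=F] Δ:[(p2 → p3)=F] refutes=False
  v=0111: Γ:[p0=F] Δ:[(p2 → p3)=T] refutes=False
  v=1000: Γ:[p0=T] Δ:[(p2 → p3)=T] refutes=False
  v=1001: Γ:[p0=T] Δ:[(p2 → p3)=T] refutes=False
  v=1010: Γ:[p0=T] Δ:[(p2 → p3)=F] refutes=True  ← countermodel

Result: [1, 0, 1, 0]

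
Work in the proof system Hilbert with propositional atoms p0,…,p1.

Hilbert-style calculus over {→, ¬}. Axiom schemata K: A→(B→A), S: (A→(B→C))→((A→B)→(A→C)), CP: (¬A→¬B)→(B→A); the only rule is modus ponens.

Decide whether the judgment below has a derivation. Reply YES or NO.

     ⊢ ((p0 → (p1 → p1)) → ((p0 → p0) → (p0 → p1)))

Search for a countermodel by truth-table:
  v=00: Γ:[] Δ:[((p0 → (p1 → p1)) → ((p0 → p0) → (p0 → p1)))=T] refutes=False
  v=01: Γ:[] Δ:[((p0 → (p1 → p1)) → ((p0 → p0) → (p0 → p1)))=T] refutes=False
  v=10: Γ:[] Δ:[((p0 → (p1 → p1)) → ((p0 → p0) → (p0 → p1)))=F] refutes=True  ← countermodel

Result: NO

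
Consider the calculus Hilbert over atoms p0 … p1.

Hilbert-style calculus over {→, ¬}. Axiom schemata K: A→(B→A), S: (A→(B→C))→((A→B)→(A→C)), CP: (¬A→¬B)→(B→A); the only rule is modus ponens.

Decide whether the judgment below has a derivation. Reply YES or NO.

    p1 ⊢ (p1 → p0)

Truth-table refutation:
  v=00: Γ:[p1=F] Δ:[(p1 → p0)=T] refutes=False
  v=01: Γ:[p1=T] Δ:[(p1 → p0)=F] refutes=True  ← countermodel

Result: NO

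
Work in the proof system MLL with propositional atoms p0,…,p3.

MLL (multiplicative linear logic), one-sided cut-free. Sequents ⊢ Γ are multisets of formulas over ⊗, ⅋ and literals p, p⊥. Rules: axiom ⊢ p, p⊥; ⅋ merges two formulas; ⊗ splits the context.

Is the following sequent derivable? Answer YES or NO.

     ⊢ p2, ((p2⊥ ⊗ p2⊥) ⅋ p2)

Derivation (root first):
[⅋]  ⊢ p2, ((p2⊥ ⊗ p2⊥) ⅋ p2)
  [⊗]  ⊢ p2, p2, (p2⊥ ⊗ p2⊥)
    [Ax]  ⊢ p2, p2⊥
    [Ax]  ⊢ p2, p2⊥

Result: YES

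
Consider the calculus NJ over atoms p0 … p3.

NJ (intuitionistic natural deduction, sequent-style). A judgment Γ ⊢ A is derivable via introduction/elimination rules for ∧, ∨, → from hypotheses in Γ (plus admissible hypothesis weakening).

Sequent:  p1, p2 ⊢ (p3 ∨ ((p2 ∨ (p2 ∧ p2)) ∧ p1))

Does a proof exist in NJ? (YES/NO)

Derivation (root first):
[∨I₂] p1, p2 ⊢ (p3 ∨ ((p2 ∨ (p2 ∧ p2)) ∧ p1))
  [∧I] p1, p2 ⊢ ((p2 ∨ (p2 ∧ p2)) ∧ p1)
    [∨I₂] p2 ⊢ (p2 ∨ (p2 ∧ p2))
      [∧I] p2 ⊢ (p2 ∧ p2)
        [Ax] p2 ⊢ p2
        [Ax] p2 ⊢ p2
    [Ax] p1 ⊢ p1

Result: YES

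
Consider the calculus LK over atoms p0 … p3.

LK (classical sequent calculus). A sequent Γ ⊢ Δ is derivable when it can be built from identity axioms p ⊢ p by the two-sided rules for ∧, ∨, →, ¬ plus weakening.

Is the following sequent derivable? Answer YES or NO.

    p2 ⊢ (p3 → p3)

Derivation (root first):
[WL] p2 ⊢ (p3 → p3)
  [→R]  ⊢ (p3 → p3)
    [Ax] p3 ⊢ p3

Result: YES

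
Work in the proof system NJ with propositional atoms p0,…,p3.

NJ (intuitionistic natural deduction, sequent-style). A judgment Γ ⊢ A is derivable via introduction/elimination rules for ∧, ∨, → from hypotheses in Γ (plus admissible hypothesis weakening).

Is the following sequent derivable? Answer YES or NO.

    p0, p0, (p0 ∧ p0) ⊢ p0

Proof tree:
[Wk] p0, p0, (p0 ∧ p0) ⊢ p0
  [Wk] p0, p0 ⊢ p0
    [Ax] p0 ⊢ p0

Result: YES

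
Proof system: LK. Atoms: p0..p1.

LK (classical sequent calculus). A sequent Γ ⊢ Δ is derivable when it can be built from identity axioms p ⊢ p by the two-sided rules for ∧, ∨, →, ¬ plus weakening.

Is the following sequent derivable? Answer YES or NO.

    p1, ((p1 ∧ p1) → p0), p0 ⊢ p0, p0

Derivation (root first):
[WL] p1, ((p1 ∧ p1) → p0), p0 ⊢ p0, p0
  [WR] p1, ((p1 ∧ p1) → p0) ⊢ p0, p0
    [→L] p1, ((p1 ∧ p1) → p0) ⊢ p0
      [∧R] p1 ⊢ (p1 ∧ p1)
        [Ax] p1 ⊢ p1
        [Ax] p1 ⊢ p1
      [Ax] p0 ⊢ p0

Result: YES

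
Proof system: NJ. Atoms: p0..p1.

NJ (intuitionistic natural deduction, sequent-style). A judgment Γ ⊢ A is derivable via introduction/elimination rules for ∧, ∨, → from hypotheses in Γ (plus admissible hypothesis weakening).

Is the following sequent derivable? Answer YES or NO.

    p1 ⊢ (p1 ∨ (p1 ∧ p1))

Proof tree:
[∨I₂] p1 ⊢ (p1 ∨ (p1 ∧ p1))
  [∧I] p1 ⊢ (p1 ∧ p1)
    [Ax] p1 ⊢ p1
    [Ax] p1 ⊢ p1

Result: YES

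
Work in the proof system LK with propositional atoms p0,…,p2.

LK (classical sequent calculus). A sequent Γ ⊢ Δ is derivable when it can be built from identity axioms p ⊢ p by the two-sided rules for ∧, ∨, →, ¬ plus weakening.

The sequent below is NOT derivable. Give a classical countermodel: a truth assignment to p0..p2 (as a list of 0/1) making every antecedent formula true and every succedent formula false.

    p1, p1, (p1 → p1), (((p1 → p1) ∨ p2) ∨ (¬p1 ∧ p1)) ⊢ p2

Enumerate valuations to refute Γ ⊢ Δ:
  v=000: Γ:[p1=F, p1=F, (p1 → p1)=T, (((p1 → p1) ∨ p2) ∨ (¬p1 ∧ p1))=T] Δ:[p2=F] refutes=False
  v=001: Γ:[p1=F, p1=F, (p1 → p1)=T, (((p1 → p1) ∨ p2) ∨ (¬p1 ∧ p1))=T] Δ:[p2=T] refutes=False
  v=010: Γ:[p1=T, p1=T, (p1 → p1)=T, (((p1 → p1) ∨ p2) ∨ (¬p1 ∧ p1))=T] Δ:[p2=F] refutes=True  ← countermodel

Result: [0, 1, 0]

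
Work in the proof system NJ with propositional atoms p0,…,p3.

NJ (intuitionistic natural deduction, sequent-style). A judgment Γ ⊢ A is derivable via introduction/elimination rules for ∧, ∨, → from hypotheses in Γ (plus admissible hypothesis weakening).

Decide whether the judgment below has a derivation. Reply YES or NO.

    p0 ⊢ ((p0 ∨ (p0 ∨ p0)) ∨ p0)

Derivation trace:
[∨I₁] p0 ⊢ ((p0 ∨ (p0 ∨ p0)) ∨ p0)
  [∨I₂] p0 ⊢ (p0 ∨ (p0 ∨ p0))
    [∨I₁] p0 ⊢ (p0 ∨ p0)
      [Ax] p0 ⊢ p0

Result: YES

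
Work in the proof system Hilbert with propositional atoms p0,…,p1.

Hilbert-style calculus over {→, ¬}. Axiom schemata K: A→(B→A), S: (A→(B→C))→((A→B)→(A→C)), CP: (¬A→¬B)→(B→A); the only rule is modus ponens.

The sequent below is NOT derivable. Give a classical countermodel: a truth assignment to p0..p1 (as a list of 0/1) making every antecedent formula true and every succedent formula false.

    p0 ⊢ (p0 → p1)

Truth-table refutation:
  v=00: Γ:[p0=F] Δ:[(p0 → p1)=T] refutes=False
  v=01: Γ:[p0=F] Δ:[(p0 → p1)=T] refutes=False
  v=10: Γ:[p0=T] Δ:[(p0 → p1)=F] refutes=True  ← countermodel

Result: [1, 0]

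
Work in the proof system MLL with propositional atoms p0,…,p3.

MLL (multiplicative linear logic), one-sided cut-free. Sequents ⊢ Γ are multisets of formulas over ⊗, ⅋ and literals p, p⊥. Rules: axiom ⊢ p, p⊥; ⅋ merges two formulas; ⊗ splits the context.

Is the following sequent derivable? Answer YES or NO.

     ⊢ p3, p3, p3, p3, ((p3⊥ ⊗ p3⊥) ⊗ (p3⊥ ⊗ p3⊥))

Proof tree:
[⊗]  ⊢ p3, p3, p3, p3, ((p3⊥ ⊗ p3⊥) ⊗ (p3⊥ ⊗ p3⊥))
  [⊗]  ⊢ p3, p3, (p3⊥ ⊗ p3⊥)
    [Ax]  ⊢ p3, p3⊥
    [Ax]  ⊢ p3, p3⊥
  [⊗]  ⊢ p3, p3, (p3⊥ ⊗ p3⊥)
    [Ax]  ⊢ p3, p3⊥
    [Ax]  ⊢ p3, p3⊥

Result: YES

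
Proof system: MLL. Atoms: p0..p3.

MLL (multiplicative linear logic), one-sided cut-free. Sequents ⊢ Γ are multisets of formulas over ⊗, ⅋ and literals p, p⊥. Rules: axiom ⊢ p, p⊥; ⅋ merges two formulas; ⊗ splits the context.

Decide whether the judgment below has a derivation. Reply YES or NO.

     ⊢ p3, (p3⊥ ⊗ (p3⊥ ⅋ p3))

Derivation trace:
[⊗]  ⊢ p3, (p3⊥ ⊗ (p3⊥ ⅋ p3))
  [Ax]  ⊢ p3, p3⊥
  [⅋]  ⊢ (p3⊥ ⅋ p3)
    [Ax]  ⊢ p3, p3⊥

Result: YES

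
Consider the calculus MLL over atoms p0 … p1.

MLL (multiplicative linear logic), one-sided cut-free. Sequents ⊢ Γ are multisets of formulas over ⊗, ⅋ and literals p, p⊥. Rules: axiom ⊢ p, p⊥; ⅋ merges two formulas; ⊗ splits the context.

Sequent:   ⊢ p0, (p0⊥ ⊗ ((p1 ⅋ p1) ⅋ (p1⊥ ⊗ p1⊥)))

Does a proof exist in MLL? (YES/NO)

Proof tree:
[⊗]  ⊢ p0, (p0⊥ ⊗ ((p1 ⅋ p1) ⅋ (p1⊥ ⊗ p1⊥)))
  [Ax]  ⊢ p0, p0⊥
  [⅋]  ⊢ ((p1 ⅋ p1) ⅋ (p1⊥ ⊗ p1⊥))
    [⅋]  ⊢ (p1⊥ ⊗ p1⊥), (p1 ⅋ p1)
      [⊗]  ⊢ p1, p1, (p1⊥ ⊗ p1⊥)
        [Ax]  ⊢ p1, p1⊥
        [Ax]  ⊢ p1, p1⊥

Result: YES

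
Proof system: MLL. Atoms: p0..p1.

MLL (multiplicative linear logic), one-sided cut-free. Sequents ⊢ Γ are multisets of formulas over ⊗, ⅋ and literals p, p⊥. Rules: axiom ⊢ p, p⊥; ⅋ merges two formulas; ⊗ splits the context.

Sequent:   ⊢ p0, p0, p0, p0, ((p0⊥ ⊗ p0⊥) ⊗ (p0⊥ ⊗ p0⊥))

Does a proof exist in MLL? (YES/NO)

Derivation (root first):
[⊗]  ⊢ p0, p0, p0, p0, ((p0⊥ ⊗ p0⊥) ⊗ (p0⊥ ⊗ p0⊥))
  [⊗]  ⊢ p0, p0, (p0⊥ ⊗ p0⊥)
    [Ax]  ⊢ p0, p0⊥
    [Ax]  ⊢ p0, p0⊥
  [⊗]  ⊢ p0, p0, (p0⊥ ⊗ p0⊥)
    [Ax]  ⊢ p0, p0⊥
    [Ax]  ⊢ p0, p0⊥

Result: YES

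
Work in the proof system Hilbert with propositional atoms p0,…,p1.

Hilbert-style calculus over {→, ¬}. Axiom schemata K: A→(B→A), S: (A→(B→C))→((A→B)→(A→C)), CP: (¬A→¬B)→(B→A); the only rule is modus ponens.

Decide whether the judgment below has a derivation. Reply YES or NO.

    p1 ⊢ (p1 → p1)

Proof tree:
[MP] p1 ⊢ (p1 → p1)
  [K]  ⊢ (p1 → (p1 → p1))
  [MP] p1 ⊢ p1
    [MP] p1 ⊢ (p1 → p1)
      [K]  ⊢ (p1 → (p1 → p1))
      [Hyp] p1 ⊢ p1
    [Hyp] p1 ⊢ p1

Result: YES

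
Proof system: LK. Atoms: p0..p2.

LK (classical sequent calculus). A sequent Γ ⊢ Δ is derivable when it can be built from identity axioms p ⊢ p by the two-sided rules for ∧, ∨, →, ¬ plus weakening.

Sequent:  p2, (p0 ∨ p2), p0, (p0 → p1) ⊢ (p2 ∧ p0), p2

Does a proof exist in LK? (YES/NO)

Derivation (root first):
[→L] p2, (p0 ∨ p2), p0, (p0 → p1) ⊢ (p2 ∧ p0), p2
  [WR] p2, p0 ⊢ (p2 ∧ p0), p0
    [∧R] p2, p0 ⊢ (p2 ∧ p0)
      [Ax] p2 ⊢ p2
      [Ax] p0 ⊢ p0
  [WL] p2, (p0 ∨ p2), p1 ⊢ (p2 ∧ p0), p2
    [∨L] p2, (p0 ∨ p2) ⊢ (p2 ∧ p0), p2
      [∧R] p2, p0 ⊢ (p2 ∧ p0)
        [Ax] p2 ⊢ p2
        [Ax] p0 ⊢ p0
      [Ax] p2 ⊢ p2

Result: YES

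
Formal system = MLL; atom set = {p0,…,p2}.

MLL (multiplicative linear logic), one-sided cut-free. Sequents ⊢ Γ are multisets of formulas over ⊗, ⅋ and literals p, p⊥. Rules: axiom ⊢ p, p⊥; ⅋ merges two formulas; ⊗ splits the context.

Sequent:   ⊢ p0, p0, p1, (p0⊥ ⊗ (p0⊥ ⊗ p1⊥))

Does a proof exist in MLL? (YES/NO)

Derivation (root first):
[⊗]  ⊢ p0, p0, p1, (p0⊥ ⊗ (p0⊥ ⊗ p1⊥))
  [Ax]  ⊢ p0, p0⊥
  [⊗]  ⊢ p0, p1, (p0⊥ ⊗ p1⊥)
    [Ax]  ⊢ p0, p0⊥
    [Ax]  ⊢ p1, p1⊥

Result: YES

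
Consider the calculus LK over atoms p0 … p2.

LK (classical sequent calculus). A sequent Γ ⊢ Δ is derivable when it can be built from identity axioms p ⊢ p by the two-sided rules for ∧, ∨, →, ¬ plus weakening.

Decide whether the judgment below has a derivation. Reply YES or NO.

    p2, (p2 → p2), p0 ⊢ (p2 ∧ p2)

Derivation (root first):
[∧R] p2, (p2 → p2), p0 ⊢ (p2 ∧ p2)
  [WL] p2, (p2 → p2), p0 ⊢ p2
    [→L] p2, (p2 → p2) ⊢ p2
      [Ax] p2 ⊢ p2
      [Ax] p2 ⊢ p2
  [Ax] p2 ⊢ p2

Result: YES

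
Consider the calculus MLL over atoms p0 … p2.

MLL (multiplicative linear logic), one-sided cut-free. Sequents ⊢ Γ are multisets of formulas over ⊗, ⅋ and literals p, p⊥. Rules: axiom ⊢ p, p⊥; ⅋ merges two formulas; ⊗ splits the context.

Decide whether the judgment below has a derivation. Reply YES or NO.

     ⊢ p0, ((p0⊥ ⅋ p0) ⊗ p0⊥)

Proof tree:
[⊗]  ⊢ p0, ((p0⊥ ⅋ p0) ⊗ p0⊥)
  [⅋]  ⊢ (p0⊥ ⅋ p0)
    [Ax]  ⊢ p0, p0⊥
  [Ax]  ⊢ p0, p0⊥

Result: YES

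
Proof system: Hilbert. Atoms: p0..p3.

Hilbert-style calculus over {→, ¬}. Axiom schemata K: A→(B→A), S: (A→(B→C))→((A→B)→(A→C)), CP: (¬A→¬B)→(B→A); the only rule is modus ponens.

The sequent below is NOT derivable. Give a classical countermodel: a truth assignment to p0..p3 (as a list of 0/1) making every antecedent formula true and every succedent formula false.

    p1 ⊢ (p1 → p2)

Truth-table refutation:
  v=0000: Γ:[p1=F] Δ:[(p1 → p2)=T] refutes=False
  v=0001: Γ:[p1=F] Δ:[(p1 → p2)=T] refutes=False
  v=0010: Γ:[p1=F] Δ:[(p1 → p2)=T] refutes=False
  v=0011: Γ:[p1=F] Δ:[(p1 → p2)=T] refutes=False
  v=0100: Γ:[p1=T] Δ:[(p1 → p2)=F] refutes=True  ← countermodel

Result: [0, 1, 0, 0]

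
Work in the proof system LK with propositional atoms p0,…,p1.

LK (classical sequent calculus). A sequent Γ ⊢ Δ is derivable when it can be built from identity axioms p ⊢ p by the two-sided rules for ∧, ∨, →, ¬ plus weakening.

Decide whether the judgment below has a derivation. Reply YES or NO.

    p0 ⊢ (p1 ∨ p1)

Truth-table refutation:
  v=00: Γ:[p0=F] Δ:[(p1 ∨ p1)=F] refutes=False
  v=01: Γ:[p0=F] Δ:[(p1 ∨ p1)=T] refutes=False
  v=10: Γ:[p0=T] Δ:[(p1 ∨ p1)=F] refutes=True  ← countermodel

Result: NO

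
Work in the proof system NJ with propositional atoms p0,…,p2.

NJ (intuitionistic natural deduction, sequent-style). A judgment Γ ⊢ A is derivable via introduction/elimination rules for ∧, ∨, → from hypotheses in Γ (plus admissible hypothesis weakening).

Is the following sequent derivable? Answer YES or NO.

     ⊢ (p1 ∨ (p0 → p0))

Derivation (root first):
[∨I₂]  ⊢ (p1 ∨ (p0 → p0))
  [→I]  ⊢ (p0 → p0)
    [Ax] p0 ⊢ p0

Result: YES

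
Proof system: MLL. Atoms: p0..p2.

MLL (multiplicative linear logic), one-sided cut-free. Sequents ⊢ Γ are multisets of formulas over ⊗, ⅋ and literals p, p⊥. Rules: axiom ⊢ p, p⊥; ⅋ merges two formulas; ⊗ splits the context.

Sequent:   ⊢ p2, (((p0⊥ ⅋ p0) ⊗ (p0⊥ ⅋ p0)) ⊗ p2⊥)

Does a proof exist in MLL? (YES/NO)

Derivation (root first):
[⊗]  ⊢ p2, (((p0⊥ ⅋ p0) ⊗ (p0⊥ ⅋ p0)) ⊗ p2⊥)
  [⊗]  ⊢ ((p0⊥ ⅋ p0) ⊗ (p0⊥ ⅋ p0))
    [⅋]  ⊢ (p0⊥ ⅋ p0)
      [Ax]  ⊢ p0, p0⊥
    [⅋]  ⊢ (p0⊥ ⅋ p0)
      [Ax]  ⊢ p0, p0⊥
  [Ax]  ⊢ p2, p2⊥

Result: YES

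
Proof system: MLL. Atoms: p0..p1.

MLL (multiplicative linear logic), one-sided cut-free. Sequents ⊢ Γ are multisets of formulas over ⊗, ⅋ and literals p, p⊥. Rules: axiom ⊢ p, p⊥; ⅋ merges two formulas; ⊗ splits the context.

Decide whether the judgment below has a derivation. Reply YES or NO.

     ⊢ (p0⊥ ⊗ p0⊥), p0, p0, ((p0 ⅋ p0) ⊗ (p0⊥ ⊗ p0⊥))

Derivation trace:
[⊗]  ⊢ (p0⊥ ⊗ p0⊥), p0, p0, ((p0 ⅋ p0) ⊗ (p0⊥ ⊗ p0⊥))
  [⅋]  ⊢ (p0⊥ ⊗ p0⊥), (p0 ⅋ p0)
    [⊗]  ⊢ p0, p0, (p0⊥ ⊗ p0⊥)
      [Ax]  ⊢ p0, p0⊥
      [Ax]  ⊢ p0, p0⊥
  [⊗]  ⊢ p0, p0, (p0⊥ ⊗ p0⊥)
    [Ax]  ⊢ p0, p0⊥
    [Ax]  ⊢ p0, p0⊥

Result: YES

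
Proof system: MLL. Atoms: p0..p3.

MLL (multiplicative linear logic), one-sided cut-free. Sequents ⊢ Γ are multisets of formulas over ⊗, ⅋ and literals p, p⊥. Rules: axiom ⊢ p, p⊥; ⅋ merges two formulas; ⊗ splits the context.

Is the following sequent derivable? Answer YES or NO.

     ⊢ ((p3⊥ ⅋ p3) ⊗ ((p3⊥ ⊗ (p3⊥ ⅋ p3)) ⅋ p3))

Derivation trace:
[⊗]  ⊢ ((p3⊥ ⅋ p3) ⊗ ((p3⊥ ⊗ (p3⊥ ⅋ p3)) ⅋ p3))
  [⅋]  ⊢ (p3⊥ ⅋ p3)
    [Ax]  ⊢ p3, p3⊥
  [⅋]  ⊢ ((p3⊥ ⊗ (p3⊥ ⅋ p3)) ⅋ p3)
    [⊗]  ⊢ p3, (p3⊥ ⊗ (p3⊥ ⅋ p3))
      [Ax]  ⊢ p3, p3⊥
      [⅋]  ⊢ (p3⊥ ⅋ p3)
        [Ax]  ⊢ p3, p3⊥

Result: YES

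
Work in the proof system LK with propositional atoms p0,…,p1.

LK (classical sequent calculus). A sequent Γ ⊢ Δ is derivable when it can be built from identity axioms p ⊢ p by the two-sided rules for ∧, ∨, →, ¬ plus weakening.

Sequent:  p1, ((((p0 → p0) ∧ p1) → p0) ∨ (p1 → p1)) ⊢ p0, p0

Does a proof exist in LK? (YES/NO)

Enumerate valuations to refute Γ ⊢ Δ:
  v=00: Γ:[p1=F, ((((p0 → p0) ∧ p1) → p0) ∨ (p1 → p1))=T] Δ:[p0=F, p0=F] refutes=False
  v=01: Γ:[p1=T, ((((p0 → p0) ∧ p1) → p0) ∨ (p1 → p1))=T] Δ:[p0=F, p0=F] refutes=True  ← countermodel

Result: NO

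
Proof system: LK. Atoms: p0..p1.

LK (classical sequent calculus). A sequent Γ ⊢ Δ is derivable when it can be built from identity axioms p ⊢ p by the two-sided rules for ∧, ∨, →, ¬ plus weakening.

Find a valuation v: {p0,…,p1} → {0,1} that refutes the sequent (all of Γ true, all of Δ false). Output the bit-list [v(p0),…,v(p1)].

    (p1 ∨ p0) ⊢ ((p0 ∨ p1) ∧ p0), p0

Enumerate valuations to refute Γ ⊢ Δ:
  v=00: Γ:[(p1 ∨ p0)=F] Δ:[((p0 ∨ p1) ∧ p0)=F, p0=F] refutes=False
  v=01: Γ:[(p1 ∨ p0)=T] Δ:[((p0 ∨ p1) ∧ p0)=F, p0=F] refutes=True  ← countermodel

Result: [0, 1]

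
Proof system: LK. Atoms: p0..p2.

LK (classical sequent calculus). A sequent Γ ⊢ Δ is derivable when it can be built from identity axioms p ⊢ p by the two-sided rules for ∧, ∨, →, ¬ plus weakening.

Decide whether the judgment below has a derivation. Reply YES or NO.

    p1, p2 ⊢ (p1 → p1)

Derivation trace:
[WL] p1, p2 ⊢ (p1 → p1)
  [WL] p1 ⊢ (p1 → p1)
    [→R]  ⊢ (p1 → p1)
      [Ax] p1 ⊢ p1

Result: YES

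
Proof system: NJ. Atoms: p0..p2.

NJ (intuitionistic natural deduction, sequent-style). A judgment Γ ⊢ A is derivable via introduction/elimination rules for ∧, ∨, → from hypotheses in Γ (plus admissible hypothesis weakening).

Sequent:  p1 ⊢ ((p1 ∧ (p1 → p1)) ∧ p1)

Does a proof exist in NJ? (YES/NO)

Derivation (root first):
[∧I] p1 ⊢ ((p1 ∧ (p1 → p1)) ∧ p1)
  [∧I] p1 ⊢ (p1 ∧ (p1 → p1))
    [Ax] p1 ⊢ p1
    [→I]  ⊢ (p1 → p1)
      [Ax] p1 ⊢ p1
  [Ax] p1 ⊢ p1

Result: YES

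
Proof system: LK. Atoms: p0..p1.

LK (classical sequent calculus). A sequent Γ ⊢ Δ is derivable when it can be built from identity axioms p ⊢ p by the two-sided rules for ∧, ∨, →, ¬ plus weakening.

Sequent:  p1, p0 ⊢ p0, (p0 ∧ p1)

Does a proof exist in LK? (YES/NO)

Derivation (root first):
[∧R] p1, p0 ⊢ p0, (p0 ∧ p1)
  [WR] p0 ⊢ p0, p0
    [Ax] p0 ⊢ p0
  [Ax] p1 ⊢ p1

Result: YES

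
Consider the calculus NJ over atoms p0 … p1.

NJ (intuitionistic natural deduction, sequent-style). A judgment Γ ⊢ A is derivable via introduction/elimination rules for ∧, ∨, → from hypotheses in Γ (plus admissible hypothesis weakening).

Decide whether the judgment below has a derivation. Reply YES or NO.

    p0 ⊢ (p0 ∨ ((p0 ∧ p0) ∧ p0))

Derivation (root first):
[∨I₂] p0 ⊢ (p0 ∨ ((p0 ∧ p0) ∧ p0))
  [∧I] p0 ⊢ ((p0 ∧ p0) ∧ p0)
    [∧I] p0 ⊢ (p0 ∧ p0)
      [Ax] p0 ⊢ p0
      [Ax] p0 ⊢ p0
    [Ax] p0 ⊢ p0

Result: YES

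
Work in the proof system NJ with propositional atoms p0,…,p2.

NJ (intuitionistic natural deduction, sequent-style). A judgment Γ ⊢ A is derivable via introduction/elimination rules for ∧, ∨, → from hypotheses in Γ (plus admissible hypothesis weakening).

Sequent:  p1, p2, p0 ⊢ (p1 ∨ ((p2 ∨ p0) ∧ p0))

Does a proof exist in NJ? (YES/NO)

Derivation (root first):
[∨I₂] p1, p2, p0 ⊢ (p1 ∨ ((p2 ∨ p0) ∧ p0))
  [∧I] p1, p2, p0 ⊢ ((p2 ∨ p0) ∧ p0)
    [∨I₁] p2 ⊢ (p2 ∨ p0)
      [Ax] p2 ⊢ p2
    [Wk] p0, p1 ⊢ p0
      [Ax] p0 ⊢ p0

Result: YES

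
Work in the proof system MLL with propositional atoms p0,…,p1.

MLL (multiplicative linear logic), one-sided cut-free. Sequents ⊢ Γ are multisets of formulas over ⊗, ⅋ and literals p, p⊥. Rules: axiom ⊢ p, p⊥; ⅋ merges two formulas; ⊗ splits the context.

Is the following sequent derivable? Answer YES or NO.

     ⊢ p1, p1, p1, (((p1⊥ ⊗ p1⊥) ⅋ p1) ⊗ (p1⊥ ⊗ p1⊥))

Proof tree:
[⊗]  ⊢ p1, p1, p1, (((p1⊥ ⊗ p1⊥) ⅋ p1) ⊗ (p1⊥ ⊗ p1⊥))
  [⅋]  ⊢ p1, ((p1⊥ ⊗ p1⊥) ⅋ p1)
    [⊗]  ⊢ p1, p1, (p1⊥ ⊗ p1⊥)
      [Ax]  ⊢ p1, p1⊥
      [Ax]  ⊢ p1, p1⊥
  [⊗]  ⊢ p1, p1, (p1⊥ ⊗ p1⊥)
    [Ax]  ⊢ p1, p1⊥
    [Ax]  ⊢ p1, p1⊥

Result: YES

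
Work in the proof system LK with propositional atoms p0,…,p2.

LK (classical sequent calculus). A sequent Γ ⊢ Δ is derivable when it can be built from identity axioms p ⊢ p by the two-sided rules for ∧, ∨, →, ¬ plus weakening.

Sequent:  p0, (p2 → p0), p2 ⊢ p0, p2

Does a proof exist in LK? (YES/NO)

Proof tree:
[WL] p0, (p2 → p0), p2 ⊢ p0, p2
  [WR] p0, (p2 → p0) ⊢ p0, p2
    [→L] p0, (p2 → p0) ⊢ p0
      [WR] p0 ⊢ p0, p2
        [Ax] p0 ⊢ p0
      [Ax] p0 ⊢ p0

Result: YES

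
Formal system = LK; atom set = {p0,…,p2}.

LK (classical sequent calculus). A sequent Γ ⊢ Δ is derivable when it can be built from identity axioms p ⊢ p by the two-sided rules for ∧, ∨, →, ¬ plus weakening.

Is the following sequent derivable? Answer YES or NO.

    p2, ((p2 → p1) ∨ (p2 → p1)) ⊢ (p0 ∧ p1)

Truth-table refutation:
  v=000: Γ:[p2=F, ((p2 → p1) ∨ (p2 → p1))=T] Δ:[(p0 ∧ p1)=F] refutes=False
  v=001: Γ:[p2=T, ((p2 → p1) ∨ (p2 → p1))=F] Δ:[(p0 ∧ p1)=F] refutes=False
  v=010: Γ:[p2=F, ((p2 → p1) ∨ (p2 → p1))=T] Δ:[(p0 ∧ p1)=F] refutes=False
  v=011: Γ:[p2=T, ((p2 → p1) ∨ (p2 → p1))=T] Δ:[(p0 ∧ p1)=F] refutes=True  ← countermodel

Result: NO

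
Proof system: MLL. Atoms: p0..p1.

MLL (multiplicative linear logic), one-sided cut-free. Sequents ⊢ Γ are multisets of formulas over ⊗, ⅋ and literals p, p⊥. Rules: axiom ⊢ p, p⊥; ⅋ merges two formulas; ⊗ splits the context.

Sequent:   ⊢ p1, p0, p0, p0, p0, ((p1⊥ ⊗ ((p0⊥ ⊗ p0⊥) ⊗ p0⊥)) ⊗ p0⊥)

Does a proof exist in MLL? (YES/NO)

Derivation trace:
[⊗]  ⊢ p1, p0, p0, p0, p0, ((p1⊥ ⊗ ((p0⊥ ⊗ p0⊥) ⊗ p0⊥)) ⊗ p0⊥)
  [⊗]  ⊢ p1, p0, p0, p0, (p1⊥ ⊗ ((p0⊥ ⊗ p0⊥) ⊗ p0⊥))
    [Ax]  ⊢ p1, p1⊥
    [⊗]  ⊢ p0, p0, p0, ((p0⊥ ⊗ p0⊥) ⊗ p0⊥)
      [⊗]  ⊢ p0, p0, (p0⊥ ⊗ p0⊥)
        [Ax]  ⊢ p0, p0⊥
        [Ax]  ⊢ p0, p0⊥
      [Ax]  ⊢ p0, p0⊥
  [Ax]  ⊢ p0, p0⊥

Result: YES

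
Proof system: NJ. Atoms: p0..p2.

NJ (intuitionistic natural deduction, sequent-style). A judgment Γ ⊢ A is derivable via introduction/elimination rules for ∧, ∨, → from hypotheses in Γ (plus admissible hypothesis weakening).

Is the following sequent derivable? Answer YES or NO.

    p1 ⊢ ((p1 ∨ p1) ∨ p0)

Derivation (root first):
[∨I₁] p1 ⊢ ((p1 ∨ p1) ∨ p0)
  [∨I₂] p1 ⊢ (p1 ∨ p1)
    [Ax] p1 ⊢ p1

Result: YES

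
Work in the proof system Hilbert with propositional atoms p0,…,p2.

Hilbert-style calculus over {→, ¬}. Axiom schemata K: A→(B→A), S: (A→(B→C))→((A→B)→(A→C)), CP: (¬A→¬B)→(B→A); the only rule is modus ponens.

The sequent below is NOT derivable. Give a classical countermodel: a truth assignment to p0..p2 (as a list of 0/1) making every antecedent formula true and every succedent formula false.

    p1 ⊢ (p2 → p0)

Search for a countermodel by truth-table:
  v=000: Γ:[p1=F] Δ:[(p2 → p0)=T] refutes=False
  v=001: Γ:[p1=F] Δ:[(p2 → p0)=F] refutes=False
  v=010: Γ:[p1=T] Δ:[(p2 → p0)=T] refutes=False
  v=011: Γ:[p1=T] Δ:[(p2 → p0)=F] refutes=True  ← countermodel

Result: [0, 1, 1]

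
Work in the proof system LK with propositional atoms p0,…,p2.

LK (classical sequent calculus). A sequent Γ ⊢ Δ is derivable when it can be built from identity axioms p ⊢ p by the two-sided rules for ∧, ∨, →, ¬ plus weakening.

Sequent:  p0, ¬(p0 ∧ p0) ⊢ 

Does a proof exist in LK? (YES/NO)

Derivation (root first):
[¬L] p0, ¬(p0 ∧ p0) ⊢ 
  [∧R] p0 ⊢ (p0 ∧ p0)
    [Ax] p0 ⊢ p0
    [Ax] p0 ⊢ p0

Result: YES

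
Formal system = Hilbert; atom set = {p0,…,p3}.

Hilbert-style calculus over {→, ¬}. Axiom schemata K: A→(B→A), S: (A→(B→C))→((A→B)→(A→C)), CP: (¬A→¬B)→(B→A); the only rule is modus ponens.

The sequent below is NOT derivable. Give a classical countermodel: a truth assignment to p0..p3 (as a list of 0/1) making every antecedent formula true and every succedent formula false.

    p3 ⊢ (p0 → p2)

Enumerate valuations to refute Γ ⊢ Δ:
  v=0000: Γ:[p3=F] Δ:[(p0 → p2)=T] refutes=False
  v=0001: Γ:[p3=T] Δ:[(p0 → p2)=T] refutes=False
  v=0010: Γ:[p3=F] Δ:[(p0 → p2)=T] refutes=False
  v=0011: Γ:[p3=T] Δ:[(p0 → p2)=T] refutes=False
  v=0100: Γ:[p3=F] Δ:[(p0 → p2)=T] refutes=False
  v=0101: Γ:[p3=T] Δ:[(p0 → p2)=T] refutes=False
  v=0110: Γ:[p3=F] Δ:[(p0 → p2)=T] refutes=False
  v=0111: Γ:[p3=T] Δ:[(p0 → p2)=T] refutes=False
  v=1000: Γ:[p3=F] Δ:[(p0 → p2)=F] refutes=False
  v=1001: Γ:[p3=T] Δ:[(p0 → p2)=F] refutes=True  ← countermodel

Result: [1, 0, 0, 1]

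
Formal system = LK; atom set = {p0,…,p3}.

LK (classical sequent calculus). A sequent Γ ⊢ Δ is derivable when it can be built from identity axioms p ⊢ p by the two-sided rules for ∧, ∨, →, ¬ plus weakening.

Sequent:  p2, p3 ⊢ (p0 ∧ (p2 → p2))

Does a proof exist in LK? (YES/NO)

Search for a countermodel by truth-table:
  v=0000: Γ:[p2=F, p3=F] Δ:[(p0 ∧ (p2 → p2))=F] refutes=False
  v=0001: Γ:[p2=F, p3=T] Δ:[(p0 ∧ (p2 → p2))=F] refutes=False
  v=0010: Γ:[p2=T, p3=F] Δ:[(p0 ∧ (p2 → p2))=F] refutes=False
  v=0011: Γ:[p2=T, p3=T] Δ:[(p0 ∧ (p2 → p2))=F] refutes=True  ← countermodel

Result: NO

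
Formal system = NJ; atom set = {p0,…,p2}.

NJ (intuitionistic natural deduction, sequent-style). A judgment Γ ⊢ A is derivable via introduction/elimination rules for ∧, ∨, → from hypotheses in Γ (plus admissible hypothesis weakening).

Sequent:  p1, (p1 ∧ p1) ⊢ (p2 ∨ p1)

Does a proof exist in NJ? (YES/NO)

Derivation (root first):
[Wk] p1, (p1 ∧ p1) ⊢ (p2 ∨ p1)
  [∨I₂] p1 ⊢ (p2 ∨ p1)
    [Ax] p1 ⊢ p1

Result: YES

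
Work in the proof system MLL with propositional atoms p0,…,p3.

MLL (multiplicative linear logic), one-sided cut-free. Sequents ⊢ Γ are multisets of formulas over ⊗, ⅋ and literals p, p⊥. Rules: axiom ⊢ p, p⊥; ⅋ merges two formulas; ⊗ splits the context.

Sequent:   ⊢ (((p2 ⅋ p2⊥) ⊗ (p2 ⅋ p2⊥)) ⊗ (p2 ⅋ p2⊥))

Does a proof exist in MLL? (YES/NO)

Proof tree:
[⊗]  ⊢ (((p2 ⅋ p2⊥) ⊗ (p2 ⅋ p2⊥)) ⊗ (p2 ⅋ p2⊥))
  [⊗]  ⊢ ((p2 ⅋ p2⊥) ⊗ (p2 ⅋ p2⊥))
    [⅋]  ⊢ (p2 ⅋ p2⊥)
      [Ax]  ⊢ p2, p2⊥
    [⅋]  ⊢ (p2 ⅋ p2⊥)
      [Ax]  ⊢ p2, p2⊥
  [⅋]  ⊢ (p2 ⅋ p2⊥)
    [Ax]  ⊢ p2, p2⊥

Result: YES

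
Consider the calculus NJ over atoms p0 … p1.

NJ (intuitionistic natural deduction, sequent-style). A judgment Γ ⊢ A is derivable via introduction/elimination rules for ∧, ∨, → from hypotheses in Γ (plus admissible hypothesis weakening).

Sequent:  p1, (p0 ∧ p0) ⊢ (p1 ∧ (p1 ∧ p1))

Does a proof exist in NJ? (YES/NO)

Derivation trace:
[∧I] p1, (p0 ∧ p0) ⊢ (p1 ∧ (p1 ∧ p1))
  [Ax] p1 ⊢ p1
  [∧I] p1, (p0 ∧ p0) ⊢ (p1 ∧ p1)
    [Wk] p1, (p0 ∧ p0) ⊢ p1
      [Ax] p1 ⊢ p1
    [Wk] p1, p1 ⊢ p1
      [Ax] p1 ⊢ p1

Result: YES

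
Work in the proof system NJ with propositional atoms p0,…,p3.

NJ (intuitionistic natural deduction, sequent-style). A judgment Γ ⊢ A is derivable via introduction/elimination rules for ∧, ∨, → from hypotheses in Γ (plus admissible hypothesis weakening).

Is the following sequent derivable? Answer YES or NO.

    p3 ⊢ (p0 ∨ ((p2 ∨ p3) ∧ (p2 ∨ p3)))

Derivation trace:
[∨I₂] p3 ⊢ (p0 ∨ ((p2 ∨ p3) ∧ (p2 ∨ p3)))
  [∧I] p3 ⊢ ((p2 ∨ p3) ∧ (p2 ∨ p3))
    [∨I₂] p3 ⊢ (p2 ∨ p3)
      [Ax] p3 ⊢ p3
    [∨I₂] p3 ⊢ (p2 ∨ p3)
      [Ax] p3 ⊢ p3

Result: YES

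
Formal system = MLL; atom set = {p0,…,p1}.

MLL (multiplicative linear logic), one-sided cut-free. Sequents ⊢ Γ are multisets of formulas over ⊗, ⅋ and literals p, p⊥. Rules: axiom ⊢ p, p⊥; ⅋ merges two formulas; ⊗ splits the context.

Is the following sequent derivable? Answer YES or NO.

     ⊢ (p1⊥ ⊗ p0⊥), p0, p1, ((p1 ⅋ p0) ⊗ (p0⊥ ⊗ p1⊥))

Proof tree:
[⊗]  ⊢ (p1⊥ ⊗ p0⊥), p0, p1, ((p1 ⅋ p0) ⊗ (p0⊥ ⊗ p1⊥))
  [⅋]  ⊢ (p1⊥ ⊗ p0⊥), (p1 ⅋ p0)
    [⊗]  ⊢ p1, p0, (p1⊥ ⊗ p0⊥)
      [Ax]  ⊢ p1, p1⊥
      [Ax]  ⊢ p0, p0⊥
  [⊗]  ⊢ p0, p1, (p0⊥ ⊗ p1⊥)
    [Ax]  ⊢ p0, p0⊥
    [Ax]  ⊢ p1, p1⊥

Result: YES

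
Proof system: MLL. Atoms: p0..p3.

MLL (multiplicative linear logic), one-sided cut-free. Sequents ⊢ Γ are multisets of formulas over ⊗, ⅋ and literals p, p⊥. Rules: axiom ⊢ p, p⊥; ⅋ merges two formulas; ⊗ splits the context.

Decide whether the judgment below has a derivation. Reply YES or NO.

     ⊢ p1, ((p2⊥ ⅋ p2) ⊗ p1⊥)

Proof tree:
[⊗]  ⊢ p1, ((p2⊥ ⅋ p2) ⊗ p1⊥)
  [⅋]  ⊢ (p2⊥ ⅋ p2)
    [Ax]  ⊢ p2, p2⊥
  [Ax]  ⊢ p1, p1⊥

Result: YES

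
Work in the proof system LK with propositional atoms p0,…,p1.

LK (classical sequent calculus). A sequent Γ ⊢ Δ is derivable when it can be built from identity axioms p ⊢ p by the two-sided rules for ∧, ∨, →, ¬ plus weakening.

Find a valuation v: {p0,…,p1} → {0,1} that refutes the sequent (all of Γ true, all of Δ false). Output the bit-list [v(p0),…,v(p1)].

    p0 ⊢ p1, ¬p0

Search for a countermodel by truth-table:
  v=00: Γ:[p0=F] Δ:[p1=F, ¬p0=T] refutes=False
  v=01: Γ:[p0=F] Δ:[p1=T, ¬p0=T] refutes=False
  v=10: Γ:[p0=T] Δ:[p1=F, ¬p0=F] refutes=True  ← countermodel

Result: [1, 0]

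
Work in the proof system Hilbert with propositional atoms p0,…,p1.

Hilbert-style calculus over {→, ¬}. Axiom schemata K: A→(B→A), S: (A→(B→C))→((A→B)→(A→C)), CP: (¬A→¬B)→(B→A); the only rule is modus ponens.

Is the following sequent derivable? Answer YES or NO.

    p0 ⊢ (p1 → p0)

Proof tree:
[MP] p0 ⊢ (p1 → p0)
  [K]  ⊢ (p0 → (p1 → p0))
  [MP] p0 ⊢ p0
    [MP] p0 ⊢ (p0 → p0)
      [K]  ⊢ (p0 → (p0 → p0))
      [Hyp] p0 ⊢ p0
    [Hyp] p0 ⊢ p0

Result: YES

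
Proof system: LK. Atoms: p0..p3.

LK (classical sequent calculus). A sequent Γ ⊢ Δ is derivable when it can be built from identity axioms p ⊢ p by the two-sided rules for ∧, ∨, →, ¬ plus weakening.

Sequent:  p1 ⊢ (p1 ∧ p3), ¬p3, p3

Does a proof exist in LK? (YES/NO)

Derivation (root first):
[WR] p1 ⊢ (p1 ∧ p3), ¬p3, p3
  [¬R] p1 ⊢ (p1 ∧ p3), ¬p3
    [∧R] p1, p3 ⊢ (p1 ∧ p3)
      [Ax] p1 ⊢ p1
      [Ax] p3 ⊢ p3

Result: YES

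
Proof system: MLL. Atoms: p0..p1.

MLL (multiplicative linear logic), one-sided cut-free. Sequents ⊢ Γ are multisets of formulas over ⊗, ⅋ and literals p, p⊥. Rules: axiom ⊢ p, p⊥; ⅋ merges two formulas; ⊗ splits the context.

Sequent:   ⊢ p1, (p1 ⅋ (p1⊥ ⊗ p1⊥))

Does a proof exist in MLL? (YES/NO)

Derivation (root first):
[⅋]  ⊢ p1, (p1 ⅋ (p1⊥ ⊗ p1⊥))
  [⊗]  ⊢ p1, p1, (p1⊥ ⊗ p1⊥)
    [Ax]  ⊢ p1, p1⊥
    [Ax]  ⊢ p1, p1⊥

Result: YES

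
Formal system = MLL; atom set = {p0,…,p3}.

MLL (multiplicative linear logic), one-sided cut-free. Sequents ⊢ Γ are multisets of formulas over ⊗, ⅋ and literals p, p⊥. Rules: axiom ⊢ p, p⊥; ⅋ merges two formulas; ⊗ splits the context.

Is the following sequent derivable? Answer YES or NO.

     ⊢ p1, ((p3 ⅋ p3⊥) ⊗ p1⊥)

Derivation trace:
[⊗]  ⊢ p1, ((p3 ⅋ p3⊥) ⊗ p1⊥)
  [⅋]  ⊢ (p3 ⅋ p3⊥)
    [Ax]  ⊢ p3, p3⊥
  [Ax]  ⊢ p1, p1⊥

Result: YES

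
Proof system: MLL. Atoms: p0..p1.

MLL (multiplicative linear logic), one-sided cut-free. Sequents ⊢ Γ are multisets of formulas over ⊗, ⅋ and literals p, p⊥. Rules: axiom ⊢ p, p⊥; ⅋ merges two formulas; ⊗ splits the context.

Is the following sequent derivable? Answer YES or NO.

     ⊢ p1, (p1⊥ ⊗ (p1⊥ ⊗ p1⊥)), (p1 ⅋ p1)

Derivation (root first):
[⅋]  ⊢ p1, (p1⊥ ⊗ (p1⊥ ⊗ p1⊥)), (p1 ⅋ p1)
  [⊗]  ⊢ p1, p1, p1, (p1⊥ ⊗ (p1⊥ ⊗ p1⊥))
    [Ax]  ⊢ p1, p1⊥
    [⊗]  ⊢ p1, p1, (p1⊥ ⊗ p1⊥)
      [Ax]  ⊢ p1, p1⊥
      [Ax]  ⊢ p1, p1⊥

Result: YES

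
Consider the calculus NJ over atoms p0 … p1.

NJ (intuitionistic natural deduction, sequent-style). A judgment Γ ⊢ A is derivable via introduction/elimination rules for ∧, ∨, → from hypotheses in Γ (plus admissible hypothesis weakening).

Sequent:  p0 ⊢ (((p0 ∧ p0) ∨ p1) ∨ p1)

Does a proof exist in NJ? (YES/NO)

Proof tree:
[∨I₁] p0 ⊢ (((p0 ∧ p0) ∨ p1) ∨ p1)
  [∨I₁] p0 ⊢ ((p0 ∧ p0) ∨ p1)
    [∧I] p0 ⊢ (p0 ∧ p0)
      [Ax] p0 ⊢ p0
      [Ax] p0 ⊢ p0

Result: YES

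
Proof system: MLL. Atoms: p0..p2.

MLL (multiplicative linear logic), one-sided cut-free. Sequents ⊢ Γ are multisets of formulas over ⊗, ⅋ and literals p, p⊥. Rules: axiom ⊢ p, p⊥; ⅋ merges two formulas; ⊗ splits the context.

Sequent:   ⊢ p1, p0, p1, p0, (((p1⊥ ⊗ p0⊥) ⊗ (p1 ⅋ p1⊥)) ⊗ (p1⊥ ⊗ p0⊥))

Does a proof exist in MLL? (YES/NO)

Derivation (root first):
[⊗]  ⊢ p1, p0, p1, p0, (((p1⊥ ⊗ p0⊥) ⊗ (p1 ⅋ p1⊥)) ⊗ (p1⊥ ⊗ p0⊥))
  [⊗]  ⊢ p1, p0, ((p1⊥ ⊗ p0⊥) ⊗ (p1 ⅋ p1⊥))
    [⊗]  ⊢ p1, p0, (p1⊥ ⊗ p0⊥)
      [Ax]  ⊢ p1, p1⊥
      [Ax]  ⊢ p0, p0⊥
    [⅋]  ⊢ (p1 ⅋ p1⊥)
      [Ax]  ⊢ p1, p1⊥
  [⊗]  ⊢ p1, p0, (p1⊥ ⊗ p0⊥)
    [Ax]  ⊢ p1, p1⊥
    [Ax]  ⊢ p0, p0⊥

Result: YES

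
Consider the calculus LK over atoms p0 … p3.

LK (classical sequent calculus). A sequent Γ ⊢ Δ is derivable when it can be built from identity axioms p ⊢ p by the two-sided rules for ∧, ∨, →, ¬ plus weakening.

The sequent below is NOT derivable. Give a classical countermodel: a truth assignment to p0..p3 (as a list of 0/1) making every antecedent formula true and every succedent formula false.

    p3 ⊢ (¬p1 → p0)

Truth-table refutation:
  v=0000: Γ:[p3=F] Δ:[(¬p1 → p0)=F] refutes=False
  v=0001: Γ:[p3=T] Δ:[(¬p1 → p0)=F] refutes=True  ← countermodel

Result: [0, 0, 0, 1]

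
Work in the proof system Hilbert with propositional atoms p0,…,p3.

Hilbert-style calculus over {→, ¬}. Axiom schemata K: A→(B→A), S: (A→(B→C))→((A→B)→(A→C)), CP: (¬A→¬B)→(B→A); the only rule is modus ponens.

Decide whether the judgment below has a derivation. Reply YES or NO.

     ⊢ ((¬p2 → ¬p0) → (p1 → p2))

Truth-table refutation:
  v=0000: Γ:[] Δ:[((¬p2 → ¬p0) → (p1 → p2))=T] refutes=False
  v=0001: Γ:[] Δ:[((¬p2 → ¬p0) → (p1 → p2))=T] refutes=False
  v=0010: Γ:[] Δ:[((¬p2 → ¬p0) → (p1 → p2))=T] refutes=False
  v=0011: Γ:[] Δ:[((¬p2 → ¬p0) → (p1 → p2))=T] refutes=False
  v=0100: Γ:[] Δ:[((¬p2 → ¬p0) → (p1 → p2))=F] refutes=True  ← countermodel

Result: NO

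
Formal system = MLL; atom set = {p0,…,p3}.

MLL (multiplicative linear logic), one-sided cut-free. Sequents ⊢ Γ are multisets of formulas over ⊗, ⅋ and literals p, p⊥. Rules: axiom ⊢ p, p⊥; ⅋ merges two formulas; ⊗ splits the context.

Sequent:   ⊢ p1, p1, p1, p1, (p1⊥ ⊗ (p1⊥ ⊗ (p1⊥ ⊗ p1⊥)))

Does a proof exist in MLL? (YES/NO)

Derivation trace:
[⊗]  ⊢ p1, p1, p1, p1, (p1⊥ ⊗ (p1⊥ ⊗ (p1⊥ ⊗ p1⊥)))
  [Ax]  ⊢ p1, p1⊥
  [⊗]  ⊢ p1, p1, p1, (p1⊥ ⊗ (p1⊥ ⊗ p1⊥))
    [Ax]  ⊢ p1, p1⊥
    [⊗]  ⊢ p1, p1, (p1⊥ ⊗ p1⊥)
      [Ax]  ⊢ p1, p1⊥
      [Ax]  ⊢ p1, p1⊥

Result: YES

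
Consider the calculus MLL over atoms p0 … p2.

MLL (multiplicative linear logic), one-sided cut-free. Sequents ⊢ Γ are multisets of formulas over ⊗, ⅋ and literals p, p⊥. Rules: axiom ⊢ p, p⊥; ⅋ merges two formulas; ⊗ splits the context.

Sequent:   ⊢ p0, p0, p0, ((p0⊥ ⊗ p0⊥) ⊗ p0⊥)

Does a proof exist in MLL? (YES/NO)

Derivation trace:
[⊗]  ⊢ p0, p0, p0, ((p0⊥ ⊗ p0⊥) ⊗ p0⊥)
  [⊗]  ⊢ p0, p0, (p0⊥ ⊗ p0⊥)
    [Ax]  ⊢ p0, p0⊥
    [Ax]  ⊢ p0, p0⊥
  [Ax]  ⊢ p0, p0⊥

Result: YES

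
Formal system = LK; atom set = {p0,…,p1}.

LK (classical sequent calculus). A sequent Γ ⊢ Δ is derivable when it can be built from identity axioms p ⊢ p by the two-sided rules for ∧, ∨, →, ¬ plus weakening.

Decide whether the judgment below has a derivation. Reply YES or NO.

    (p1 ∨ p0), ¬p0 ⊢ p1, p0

Derivation trace:
[¬L] (p1 ∨ p0), ¬p0 ⊢ p1, p0
  [WR] (p1 ∨ p0) ⊢ p1, p0, p0
    [∨L] (p1 ∨ p0) ⊢ p1, p0
      [Ax] p1 ⊢ p1
      [Ax] p0 ⊢ p0

Result: YES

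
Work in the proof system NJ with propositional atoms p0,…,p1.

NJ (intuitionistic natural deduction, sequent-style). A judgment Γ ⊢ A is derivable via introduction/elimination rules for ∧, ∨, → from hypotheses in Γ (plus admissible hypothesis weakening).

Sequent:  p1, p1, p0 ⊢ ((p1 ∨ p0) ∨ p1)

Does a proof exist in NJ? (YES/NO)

Derivation (root first):
[Wk] p1, p1, p0 ⊢ ((p1 ∨ p0) ∨ p1)
  [∨I₁] p1, p1 ⊢ ((p1 ∨ p0) ∨ p1)
    [Wk] p1, p1 ⊢ (p1 ∨ p0)
      [∨I₁] p1 ⊢ (p1 ∨ p0)
        [Ax] p1 ⊢ p1

Result: YES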